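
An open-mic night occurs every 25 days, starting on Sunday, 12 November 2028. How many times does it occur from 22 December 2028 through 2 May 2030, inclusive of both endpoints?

20

Occurrences land 25·i days after 12 November 2028 for i = 0, 1, 2, …
22 December 2028 is 40 days after the start; 40 ÷ 25 = 1 remainder 15; since the remainder is 15, round up to i = 2. First occurrence in the window: #3 on 1 January 2029 (2×25 = 50 days in).
2 May 2030 is 536 days after the start; 536 ÷ 25 = 21 remainder 11. Last occurrence in the window: #22 on 21 April 2030.
Occurrences #3 through #22: 20 in total.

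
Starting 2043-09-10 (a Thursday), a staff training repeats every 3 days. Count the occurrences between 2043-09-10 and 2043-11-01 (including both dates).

Occurrences land 3·i days after 2043-09-10 for i = 0, 1, 2, …
The window opens on the start date, so the first occurrence inside is #1 on 2043-09-10.
2043-11-01 is 52 days after the start; 52 ÷ 3 = 17 remainder 1. Last occurrence in the window: #18 on 2043-10-31.
Occurrences #1 through #18: 18 in total.

18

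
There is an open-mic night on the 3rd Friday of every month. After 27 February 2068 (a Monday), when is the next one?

February 2068 starts on a Wednesday; its first Friday is the 3rd, so the 3rd Friday is the 17th — 17 February 2068.
That is not after 27 February 2068, so look at March 2068.
March 2068 starts on a Thursday; its first Friday is the 2nd, so the 3rd Friday is the 16th — 16 March 2068.

16 March 2068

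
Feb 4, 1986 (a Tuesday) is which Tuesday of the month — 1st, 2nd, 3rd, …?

1st

Day 4 falls in week ⌈4/7⌉ of the month.
Days 1–7 hold the 1st Tuesday, 8–14 the 2nd, 15–21 the 3rd, 22–28 the 4th, 29–31 the 5th.
4 is in the range for the 1st.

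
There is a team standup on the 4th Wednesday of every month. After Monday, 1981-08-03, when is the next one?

August 1981 starts on a Saturday; its first Wednesday is the 5th, so the 4th Wednesday is the 26th — 1981-08-26.
1981-08-26 is after 1981-08-03, so that is the next one.

1981-08-26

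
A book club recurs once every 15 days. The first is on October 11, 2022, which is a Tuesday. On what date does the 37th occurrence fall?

The 37th occurrence is 36 intervals after the first: 36 × 15 = 540 days after October 11, 2022.
October has 31 days — 20 days to the end of October leaves 520.
From end of October to end of 2022 is 61 days (459 left).
2023 has 365 days (94 left).
January has 31 days (63 left).
February has 29 days (34 left).
March has 31 days (3 left).
3 days into April → April 3, 2024.

April 3, 2024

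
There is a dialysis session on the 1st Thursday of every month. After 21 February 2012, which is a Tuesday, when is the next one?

February 2012 starts on a Wednesday, so its 1st Thursday is 2 February 2012 (1 day in).
That is not after 21 February 2012, so look at March 2012.
March 2012 starts on a Thursday, so its 1st Thursday is 1 March 2012.

1 March 2012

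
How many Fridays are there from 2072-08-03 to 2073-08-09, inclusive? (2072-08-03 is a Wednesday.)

53

2072-08-03 is a Wednesday; the first Friday on or after it is 2072-08-05 (2 days later).
From 2072-08-05 to 2073-08-09: 148 + 221 = 369 days (rest of 2072, to 2073-08-09 in 2073).
369 ÷ 7 = 52 full weeks with remainder 5, so 52 more Fridays after the first → 53.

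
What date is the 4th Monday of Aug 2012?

Aug 27, 2012

Aug 2012 begins on a Wednesday, so the first Monday is Aug 6 (5 days later).
The 4th Monday is 3 weeks later: 6 + 21 = 27.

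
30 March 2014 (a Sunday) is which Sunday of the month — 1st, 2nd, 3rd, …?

Day 30 falls in week ⌈30/7⌉ of the month.
Days 1–7 hold the 1st Sunday, 8–14 the 2nd, 15–21 the 3rd, 22–28 the 4th, 29–31 the 5th.
30 is in the range for the 5th.

5th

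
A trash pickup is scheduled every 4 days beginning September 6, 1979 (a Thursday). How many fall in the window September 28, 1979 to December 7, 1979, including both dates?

Occurrences land 4·i days after September 6, 1979 for i = 0, 1, 2, …
September 28, 1979 is 22 days after the start; 22 ÷ 4 = 5 remainder 2; since the remainder is 2, round up to i = 6. First occurrence in the window: #7 on September 30, 1979 (6×4 = 24 days in).
December 7, 1979 is 92 days after the start; 92 ÷ 4 = 23 remainder 0. Last occurrence in the window: #24 on December 7, 1979.
Occurrences #7 through #24: 18 in total.

18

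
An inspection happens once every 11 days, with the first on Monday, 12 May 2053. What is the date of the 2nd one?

The 2nd occurrence is 1 interval after the first: 1 × 11 = 11 days after 12 May 2053.
11 days later is 23 May 2053.

23 May 2053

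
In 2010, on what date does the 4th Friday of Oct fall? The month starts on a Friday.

Oct 2010 begins on a Friday, so the first Friday is Oct 1.
The 4th Friday is 3 weeks later: 1 + 21 = 22.

Oct 22, 2010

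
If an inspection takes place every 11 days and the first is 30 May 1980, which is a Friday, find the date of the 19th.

14 December 1980

The 19th occurrence is 18 intervals after the first: 18 × 11 = 198 days after 30 May 1980.
May has 31 days — 1 day to the end of May leaves 197.
June has 30 days (167 left).
July has 31 days (136 left).
August has 31 days (105 left).
September has 30 days (75 left).
October has 31 days (44 left).
November has 30 days (14 left).
14 days into December → 14 December 1980.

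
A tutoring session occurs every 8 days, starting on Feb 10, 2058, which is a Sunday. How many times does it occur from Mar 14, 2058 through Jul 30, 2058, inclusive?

18

Occurrences land 8·i days after Feb 10, 2058 for i = 0, 1, 2, …
Mar 14, 2058 is 32 days after the start; 32 ÷ 8 = 4 remainder 0. First occurrence in the window: #5 on Mar 14, 2058 (4×8 = 32 days in).
Jul 30, 2058 is 170 days after the start; 170 ÷ 8 = 21 remainder 2. Last occurrence in the window: #22 on Jul 28, 2058.
Occurrences #5 through #22: 18 in total.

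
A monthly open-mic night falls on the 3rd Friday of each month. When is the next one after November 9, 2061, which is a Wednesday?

November 18, 2061

November 2061 starts on a Tuesday; its first Friday is the 4th, so the 3rd Friday is the 18th — November 18, 2061.
November 18, 2061 is after November 9, 2061, so that is the next one.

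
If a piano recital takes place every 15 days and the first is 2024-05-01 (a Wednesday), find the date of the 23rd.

The 23rd occurrence is 22 intervals after the first: 22 × 15 = 330 days after 2024-05-01.
May has 31 days — 30 days to the end of May leaves 300.
June has 30 days (270 left).
July has 31 days (239 left).
August has 31 days (208 left).
September has 30 days (178 left).
October has 31 days (147 left).
November has 30 days (117 left).
December has 31 days (86 left).
January has 31 days (55 left).
February has 28 days (27 left).
27 days into March → 2025-03-27.

2025-03-27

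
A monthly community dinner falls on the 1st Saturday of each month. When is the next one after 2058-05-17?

May 2058 starts on a Wednesday, so its 1st Saturday is 2058-05-04 (3 days in).
That is not after 2058-05-17, so look at June 2058.
June 2058 starts on a Saturday, so its 1st Saturday is 2058-06-01.

2058-06-01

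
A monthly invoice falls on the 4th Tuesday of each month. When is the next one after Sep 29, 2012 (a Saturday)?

Sep 2012 starts on a Saturday; its first Tuesday is the 4th, so the 4th Tuesday is the 25th — Sep 25, 2012.
That is not after Sep 29, 2012, so look at Oct 2012.
Oct 2012 starts on a Monday; its first Tuesday is the 2nd, so the 4th Tuesday is the 23rd — Oct 23, 2012.

Oct 23, 2012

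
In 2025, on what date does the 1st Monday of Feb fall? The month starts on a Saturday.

Feb 2025 begins on a Saturday, so the first Monday is Feb 3 (2 days later).

Feb 3, 2025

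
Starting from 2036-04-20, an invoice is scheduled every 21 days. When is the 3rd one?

The 3rd occurrence is 2 intervals after the first: 2 × 21 = 42 days after 2036-04-20.
April has 30 days — 10 days to the end of April leaves 32.
May has 31 days (1 left).
1 day into June → 2036-06-01.

2036-06-01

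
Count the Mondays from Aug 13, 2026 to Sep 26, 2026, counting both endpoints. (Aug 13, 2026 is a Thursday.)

Aug 13, 2026 is a Thursday; the first Monday on or after it is Aug 17, 2026 (4 days later).
From Aug 17, 2026 to Sep 26, 2026: 14 + 26 = 40 days (rest of Aug, Sep).
40 ÷ 7 = 5 full weeks with remainder 5, so 5 more Mondays after the first → 6.

6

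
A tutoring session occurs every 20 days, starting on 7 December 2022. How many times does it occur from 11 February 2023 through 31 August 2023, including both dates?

10

Occurrences land 20·i days after 7 December 2022 for i = 0, 1, 2, …
11 February 2023 is 66 days after the start; 66 ÷ 20 = 3 remainder 6; since the remainder is 6, round up to i = 4. First occurrence in the window: #5 on 25 February 2023 (4×20 = 80 days in).
31 August 2023 is 267 days after the start; 267 ÷ 20 = 13 remainder 7. Last occurrence in the window: #14 on 24 August 2023.
Occurrences #5 through #14: 10 in total.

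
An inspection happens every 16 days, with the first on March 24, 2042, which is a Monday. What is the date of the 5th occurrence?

The 5th occurrence is 4 intervals after the first: 4 × 16 = 64 days after March 24, 2042.
March has 31 days — 7 days to the end of March leaves 57.
April has 30 days (27 left).
27 days into May → May 27, 2042.

May 27, 2042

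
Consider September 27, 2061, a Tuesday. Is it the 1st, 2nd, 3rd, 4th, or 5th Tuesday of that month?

4th

Day 27 falls in week ⌈27/7⌉ of the month.
Days 1–7 hold the 1st Tuesday, 8–14 the 2nd, 15–21 the 3rd, 22–28 the 4th, 29–31 the 5th.
27 is in the range for the 4th.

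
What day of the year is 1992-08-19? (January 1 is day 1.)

Days in months before August: 31 + 29 + 31 + 30 + 31 + 30 + 31 = 213.
Plus 19 days into August → day 232.

232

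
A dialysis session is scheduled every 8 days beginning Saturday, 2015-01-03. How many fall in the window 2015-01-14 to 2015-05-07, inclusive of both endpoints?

Occurrences land 8·i days after 2015-01-03 for i = 0, 1, 2, …
2015-01-14 is 11 days after the start; 11 ÷ 8 = 1 remainder 3; since the remainder is 3, round up to i = 2. First occurrence in the window: #3 on 2015-01-19 (2×8 = 16 days in).
2015-05-07 is 124 days after the start; 124 ÷ 8 = 15 remainder 4. Last occurrence in the window: #16 on 2015-05-03.
Occurrences #3 through #16: 14 in total.

14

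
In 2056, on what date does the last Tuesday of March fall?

March 28, 2056

March 2056 begins on a Wednesday, so the first Tuesday is March 7 (6 days later).
March 2056 has 31 days. Adding weeks: 7, 14, 21, 28 — the last one ≤ 31 is the 28th.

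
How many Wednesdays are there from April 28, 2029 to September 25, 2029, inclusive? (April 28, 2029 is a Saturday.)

April 28, 2029 is a Saturday; the first Wednesday on or after it is May 2, 2029 (4 days later).
From May 2, 2029 to September 25, 2029: 29 + 30 + 31 + 31 + 25 = 146 days (rest of May, June, July, August, September).
146 ÷ 7 = 20 full weeks with remainder 6, so 20 more Wednesdays after the first → 21.

21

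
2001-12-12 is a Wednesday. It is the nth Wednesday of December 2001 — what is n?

2nd

Day 12 falls in week ⌈12/7⌉ of the month.
Days 1–7 hold the 1st Wednesday, 8–14 the 2nd, 15–21 the 3rd, 22–28 the 4th, 29–31 the 5th.
12 is in the range for the 2nd.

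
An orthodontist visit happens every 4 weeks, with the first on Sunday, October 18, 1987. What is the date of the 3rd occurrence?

December 13, 1987

The 3rd occurrence is 2 intervals after the first: 2 × 28 = 56 days after October 18, 1987.
October has 31 days — 13 days to the end of October leaves 43.
November has 30 days (13 left).
13 days into December → December 13, 1987.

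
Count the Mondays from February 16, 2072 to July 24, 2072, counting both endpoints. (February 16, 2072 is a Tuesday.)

22

February 16, 2072 is a Tuesday; the first Monday on or after it is February 22, 2072 (6 days later).
From February 22, 2072 to July 24, 2072: 7 + 31 + 30 + 31 + 30 + 24 = 153 days (rest of February, March, April, May, June, July).
153 ÷ 7 = 21 full weeks with remainder 6, so 21 more Mondays after the first → 22.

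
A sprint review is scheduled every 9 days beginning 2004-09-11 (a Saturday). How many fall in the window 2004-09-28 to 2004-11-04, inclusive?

Occurrences land 9·i days after 2004-09-11 for i = 0, 1, 2, …
2004-09-28 is 17 days after the start; 17 ÷ 9 = 1 remainder 8; since the remainder is 8, round up to i = 2. First occurrence in the window: #3 on 2004-09-29 (2×9 = 18 days in).
2004-11-04 is 54 days after the start; 54 ÷ 9 = 6 remainder 0. Last occurrence in the window: #7 on 2004-11-04.
Occurrences #3 through #7: 5 in total.

5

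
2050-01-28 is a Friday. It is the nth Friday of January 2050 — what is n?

4th

Day 28 falls in week ⌈28/7⌉ of the month.
Days 1–7 hold the 1st Friday, 8–14 the 2nd, 15–21 the 3rd, 22–28 the 4th, 29–31 the 5th.
28 is in the range for the 4th.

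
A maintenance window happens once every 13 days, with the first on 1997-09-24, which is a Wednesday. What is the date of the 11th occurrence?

The 11th occurrence is 10 intervals after the first: 10 × 13 = 130 days after 1997-09-24.
September has 30 days — 6 days to the end of September leaves 124.
October has 31 days (93 left).
November has 30 days (63 left).
December has 31 days (32 left).
January has 31 days (1 left).
1 day into February → 1998-02-01.

1998-02-01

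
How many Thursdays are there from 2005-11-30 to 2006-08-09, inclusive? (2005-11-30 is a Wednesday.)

36

2005-11-30 is a Wednesday; the first Thursday on or after it is 2005-12-01 (1 day later).
From 2005-12-01 to 2006-08-09: 30 + 31 + 28 + 31 + 30 + 31 + 30 + 31 + 9 = 251 days (rest of December, January, February, March, April, May, June, July, August).
251 ÷ 7 = 35 full weeks with remainder 6, so 35 more Thursdays after the first → 36.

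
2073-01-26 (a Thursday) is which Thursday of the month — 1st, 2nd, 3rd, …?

4th

Day 26 falls in week ⌈26/7⌉ of the month.
Days 1–7 hold the 1st Thursday, 8–14 the 2nd, 15–21 the 3rd, 22–28 the 4th, 29–31 the 5th.
26 is in the range for the 4th.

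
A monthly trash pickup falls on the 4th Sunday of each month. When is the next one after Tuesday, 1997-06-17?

June 1997 starts on a Sunday; its first Sunday is the 1st, so the 4th Sunday is the 22nd — 1997-06-22.
1997-06-22 is after 1997-06-17, so that is the next one.

1997-06-22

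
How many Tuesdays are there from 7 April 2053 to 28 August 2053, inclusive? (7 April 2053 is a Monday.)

7 April 2053 is a Monday; the first Tuesday on or after it is 8 April 2053 (1 day later).
From 8 April 2053 to 28 August 2053: 22 + 31 + 30 + 31 + 28 = 142 days (rest of April, May, June, July, August).
142 ÷ 7 = 20 full weeks with remainder 2, so 20 more Tuesdays after the first → 21.

21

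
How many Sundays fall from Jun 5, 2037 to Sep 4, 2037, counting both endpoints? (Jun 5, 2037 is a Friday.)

Jun 5, 2037 is a Friday; the first Sunday on or after it is Jun 7, 2037 (2 days later).
From Jun 7, 2037 to Sep 4, 2037: 23 + 31 + 31 + 4 = 89 days (rest of Jun, Jul, Aug, Sep).
89 ÷ 7 = 12 full weeks with remainder 5, so 12 more Sundays after the first → 13.

13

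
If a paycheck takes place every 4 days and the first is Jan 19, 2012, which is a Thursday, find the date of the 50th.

Aug 2, 2012

The 50th occurrence is 49 intervals after the first: 49 × 4 = 196 days after Jan 19, 2012.
Jan has 31 days — 12 days to the end of Jan leaves 184.
Feb has 29 days (155 left).
Mar has 31 days (124 left).
Apr has 30 days (94 left).
May has 31 days (63 left).
Jun has 30 days (33 left).
Jul has 31 days (2 left).
2 days into Aug → Aug 2, 2012.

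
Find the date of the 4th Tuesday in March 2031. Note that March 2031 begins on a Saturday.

25 March 2031

March 2031 begins on a Saturday, so the first Tuesday is March 4 (3 days later).
The 4th Tuesday is 3 weeks later: 4 + 21 = 25.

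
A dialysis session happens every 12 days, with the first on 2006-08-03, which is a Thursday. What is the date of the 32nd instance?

The 32nd occurrence is 31 intervals after the first: 31 × 12 = 372 days after 2006-08-03.
August has 31 days — 28 days to the end of August leaves 344.
September has 30 days (314 left).
October has 31 days (283 left).
November has 30 days (253 left).
December has 31 days (222 left).
January has 31 days (191 left).
February has 28 days (163 left).
March has 31 days (132 left).
April has 30 days (102 left).
May has 31 days (71 left).
June has 30 days (41 left).
July has 31 days (10 left).
10 days into August → 2007-08-10.

2007-08-10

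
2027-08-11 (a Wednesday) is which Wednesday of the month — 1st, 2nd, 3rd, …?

2nd

Day 11 falls in week ⌈11/7⌉ of the month.
Days 1–7 hold the 1st Wednesday, 8–14 the 2nd, 15–21 the 3rd, 22–28 the 4th, 29–31 the 5th.
11 is in the range for the 2nd.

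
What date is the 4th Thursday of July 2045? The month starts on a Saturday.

July 2045 begins on a Saturday, so the first Thursday is July 6 (5 days later).
The 4th Thursday is 3 weeks later: 6 + 21 = 27.

27 July 2045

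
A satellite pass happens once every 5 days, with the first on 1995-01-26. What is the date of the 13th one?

The 13th occurrence is 12 intervals after the first: 12 × 5 = 60 days after 1995-01-26.
January has 31 days — 5 days to the end of January leaves 55.
February has 28 days (27 left).
27 days into March → 1995-03-27.

1995-03-27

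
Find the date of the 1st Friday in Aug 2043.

Aug 7, 2043

The first Friday of Aug 2043 is Aug 7.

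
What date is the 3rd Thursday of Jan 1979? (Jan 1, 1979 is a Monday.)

Jan 1979 begins on a Monday, so the first Thursday is Jan 4 (3 days later).
The 3rd Thursday is 2 weeks later: 4 + 14 = 18.

Jan 18, 1979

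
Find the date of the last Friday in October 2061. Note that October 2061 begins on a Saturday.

October 2061 begins on a Saturday, so the first Friday is October 7 (6 days later).
October 2061 has 31 days. Adding weeks: 7, 14, 21, 28 — the last one ≤ 31 is the 28th.

28 October 2061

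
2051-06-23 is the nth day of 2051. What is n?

Days in months before June: 31 + 28 + 31 + 30 + 31 = 151.
Plus 23 days into June → day 174.

174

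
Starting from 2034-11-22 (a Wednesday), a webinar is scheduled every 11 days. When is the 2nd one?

The 2nd occurrence is 1 interval after the first: 1 × 11 = 11 days after 2034-11-22.
November has 30 days — 8 days to the end of November leaves 3.
3 days into December → 2034-12-03.

2034-12-03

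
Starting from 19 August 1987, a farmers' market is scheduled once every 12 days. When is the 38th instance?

The 38th occurrence is 37 intervals after the first: 37 × 12 = 444 days after 19 August 1987.
August has 31 days — 12 days to the end of August leaves 432.
From end of August to end of 1987 is 122 days (310 left).
January has 31 days (279 left).
February has 29 days (250 left).
March has 31 days (219 left).
April has 30 days (189 left).
May has 31 days (158 left).
June has 30 days (128 left).
July has 31 days (97 left).
August has 31 days (66 left).
September has 30 days (36 left).
October has 31 days (5 left).
5 days into November → 5 November 1988.

5 November 1988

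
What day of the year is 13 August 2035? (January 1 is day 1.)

Days in months before August: 31 + 28 + 31 + 30 + 31 + 30 + 31 = 212.
Plus 13 days into August → day 225.

225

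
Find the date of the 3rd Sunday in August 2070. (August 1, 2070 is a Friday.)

August 2070 begins on a Friday, so the first Sunday is August 3 (2 days later).
The 3rd Sunday is 2 weeks later: 3 + 14 = 17.

17 August 2070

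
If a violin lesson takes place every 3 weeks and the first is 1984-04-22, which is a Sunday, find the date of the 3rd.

The 3rd occurrence is 2 intervals after the first: 2 × 21 = 42 days after 1984-04-22.
April has 30 days — 8 days to the end of April leaves 34.
May has 31 days (3 left).
3 days into June → 1984-06-03.

1984-06-03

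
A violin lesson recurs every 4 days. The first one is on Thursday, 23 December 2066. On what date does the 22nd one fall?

The 22nd occurrence is 21 intervals after the first: 21 × 4 = 84 days after 23 December 2066.
December has 31 days — 8 days to the end of December leaves 76.
January has 31 days (45 left).
February has 28 days (17 left).
17 days into March → 17 March 2067.

17 March 2067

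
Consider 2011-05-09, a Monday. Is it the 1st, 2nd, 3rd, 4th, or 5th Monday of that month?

2nd

Day 9 falls in week ⌈9/7⌉ of the month.
Days 1–7 hold the 1st Monday, 8–14 the 2nd, 15–21 the 3rd, 22–28 the 4th, 29–31 the 5th.
9 is in the range for the 2nd.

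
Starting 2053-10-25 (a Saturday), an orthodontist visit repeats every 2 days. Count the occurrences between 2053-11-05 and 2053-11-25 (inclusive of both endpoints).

10

Occurrences land 2·i days after 2053-10-25 for i = 0, 1, 2, …
2053-11-05 is 11 days after the start; 11 ÷ 2 = 5 remainder 1; since the remainder is 1, round up to i = 6. First occurrence in the window: #7 on 2053-11-06 (6×2 = 12 days in).
2053-11-25 is 31 days after the start; 31 ÷ 2 = 15 remainder 1. Last occurrence in the window: #16 on 2053-11-24.
Occurrences #7 through #16: 10 in total.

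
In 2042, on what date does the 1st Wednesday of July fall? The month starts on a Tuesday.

2042-07-02

July 2042 begins on a Tuesday, so the first Wednesday is July 2 (1 day later).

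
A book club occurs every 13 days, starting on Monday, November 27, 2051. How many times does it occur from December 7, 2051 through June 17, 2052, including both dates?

15

Occurrences land 13·i days after November 27, 2051 for i = 0, 1, 2, …
December 7, 2051 is 10 days after the start; 10 ÷ 13 = 0 remainder 10; since the remainder is 10, round up to i = 1. First occurrence in the window: #2 on December 10, 2051 (1×13 = 13 days in).
June 17, 2052 is 203 days after the start; 203 ÷ 13 = 15 remainder 8. Last occurrence in the window: #16 on June 9, 2052.
Occurrences #2 through #16: 15 in total.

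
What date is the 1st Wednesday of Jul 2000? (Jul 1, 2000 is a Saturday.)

Jul 5, 2000

Jul 2000 begins on a Saturday, so the first Wednesday is Jul 5 (4 days later).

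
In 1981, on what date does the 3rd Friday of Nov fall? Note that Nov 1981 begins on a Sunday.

Nov 1981 begins on a Sunday, so the first Friday is Nov 6 (5 days later).
The 3rd Friday is 2 weeks later: 6 + 14 = 20.

Nov 20, 1981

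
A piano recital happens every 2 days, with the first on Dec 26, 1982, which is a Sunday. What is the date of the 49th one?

The 49th occurrence is 48 intervals after the first: 48 × 2 = 96 days after Dec 26, 1982.
Dec has 31 days — 5 days to the end of Dec leaves 91.
Jan has 31 days (60 left).
Feb has 28 days (32 left).
Mar has 31 days (1 left).
1 day into Apr → Apr 1, 1983.

Apr 1, 1983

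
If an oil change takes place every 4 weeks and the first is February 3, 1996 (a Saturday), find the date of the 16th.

The 16th occurrence is 15 intervals after the first: 15 × 28 = 420 days after February 3, 1996.
February has 29 days — 26 days to the end of February leaves 394.
March has 31 days (363 left).
April has 30 days (333 left).
May has 31 days (302 left).
June has 30 days (272 left).
July has 31 days (241 left).
August has 31 days (210 left).
September has 30 days (180 left).
October has 31 days (149 left).
November has 30 days (119 left).
December has 31 days (88 left).
January has 31 days (57 left).
February has 28 days (29 left).
29 days into March → March 29, 1997.

March 29, 1997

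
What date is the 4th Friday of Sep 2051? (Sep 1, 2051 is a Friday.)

Sep 22, 2051

Sep 2051 begins on a Friday, so the first Friday is Sep 1.
The 4th Friday is 3 weeks later: 1 + 21 = 22.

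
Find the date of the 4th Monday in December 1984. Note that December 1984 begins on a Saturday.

24 December 1984

December 1984 begins on a Saturday, so the first Monday is December 3 (2 days later).
The 4th Monday is 3 weeks later: 3 + 21 = 24.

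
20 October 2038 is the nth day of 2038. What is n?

Days in months before October: 31 + 28 + 31 + 30 + 31 + 30 + 31 + 31 + 30 = 273.
Plus 20 days into October → day 293.

293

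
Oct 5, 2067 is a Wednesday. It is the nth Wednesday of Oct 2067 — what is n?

Day 5 falls in week ⌈5/7⌉ of the month.
Days 1–7 hold the 1st Wednesday, 8–14 the 2nd, 15–21 the 3rd, 22–28 the 4th, 29–31 the 5th.
5 is in the range for the 1st.

1st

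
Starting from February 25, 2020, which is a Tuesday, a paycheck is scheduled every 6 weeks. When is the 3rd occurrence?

May 19, 2020

The 3rd occurrence is 2 intervals after the first: 2 × 42 = 84 days after February 25, 2020.
February has 29 days — 4 days to the end of February leaves 80.
March has 31 days (49 left).
April has 30 days (19 left).
19 days into May → May 19, 2020.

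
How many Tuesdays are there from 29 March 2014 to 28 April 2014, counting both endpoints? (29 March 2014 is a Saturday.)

29 March 2014 is a Saturday; the first Tuesday on or after it is 1 April 2014 (3 days later).
From 1 April 2014 to 28 April 2014 is 28 − 1 = 27 days.
27 ÷ 7 = 3 full weeks with remainder 6, so 3 more Tuesdays after the first → 4.

4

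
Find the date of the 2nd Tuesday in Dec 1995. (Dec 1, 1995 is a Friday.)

Dec 1995 begins on a Friday, so the first Tuesday is Dec 5 (4 days later).
The 2nd Tuesday is 1 weeks later: 5 + 7 = 12.

Dec 12, 1995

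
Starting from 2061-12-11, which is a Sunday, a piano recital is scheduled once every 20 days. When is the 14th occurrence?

2062-08-28

The 14th occurrence is 13 intervals after the first: 13 × 20 = 260 days after 2061-12-11.
December has 31 days — 20 days to the end of December leaves 240.
January has 31 days (209 left).
February has 28 days (181 left).
March has 31 days (150 left).
April has 30 days (120 left).
May has 31 days (89 left).
June has 30 days (59 left).
July has 31 days (28 left).
28 days into August → 2062-08-28.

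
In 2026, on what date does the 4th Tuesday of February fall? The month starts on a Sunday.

February 2026 begins on a Sunday, so the first Tuesday is February 3 (2 days later).
The 4th Tuesday is 3 weeks later: 3 + 21 = 24.

February 24, 2026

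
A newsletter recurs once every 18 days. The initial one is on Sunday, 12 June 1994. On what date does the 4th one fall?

5 August 1994

The 4th occurrence is 3 intervals after the first: 3 × 18 = 54 days after 12 June 1994.
June has 30 days — 18 days to the end of June leaves 36.
July has 31 days (5 left).
5 days into August → 5 August 1994.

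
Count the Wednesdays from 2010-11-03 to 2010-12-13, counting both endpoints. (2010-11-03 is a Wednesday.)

2010-11-03 is a Wednesday; the first Wednesday on or after it is 2010-11-03.
From 2010-11-03 to 2010-12-13: 27 + 13 = 40 days (rest of November, December).
40 ÷ 7 = 5 full weeks with remainder 5, so 5 more Wednesdays after the first → 6.

6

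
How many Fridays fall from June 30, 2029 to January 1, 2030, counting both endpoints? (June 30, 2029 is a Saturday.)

26

June 30, 2029 is a Saturday; the first Friday on or after it is July 6, 2029 (6 days later).
From July 6, 2029 to January 1, 2030: 25 + 31 + 30 + 31 + 30 + 31 + 1 = 179 days (rest of July, August, September, October, November, December, January).
179 ÷ 7 = 25 full weeks with remainder 4, so 25 more Fridays after the first → 26.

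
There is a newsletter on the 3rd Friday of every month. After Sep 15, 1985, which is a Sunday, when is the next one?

Sep 20, 1985

Sep 1985 starts on a Sunday; its first Friday is the 6th, so the 3rd Friday is the 20th — Sep 20, 1985.
Sep 20, 1985 is after Sep 15, 1985, so that is the next one.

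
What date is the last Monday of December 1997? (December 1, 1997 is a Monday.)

December 1997 begins on a Monday, so the first Monday is December 1.
December 1997 has 31 days. Adding weeks: 1, 8, 15, 22, 29 — the last one ≤ 31 is the 29th.

29 December 1997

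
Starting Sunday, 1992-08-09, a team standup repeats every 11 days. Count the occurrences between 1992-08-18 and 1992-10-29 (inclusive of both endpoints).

Occurrences land 11·i days after 1992-08-09 for i = 0, 1, 2, …
1992-08-18 is 9 days after the start; 9 ÷ 11 = 0 remainder 9; since the remainder is 9, round up to i = 1. First occurrence in the window: #2 on 1992-08-20 (1×11 = 11 days in).
1992-10-29 is 81 days after the start; 81 ÷ 11 = 7 remainder 4. Last occurrence in the window: #8 on 1992-10-25.
Occurrences #2 through #8: 7 in total.

7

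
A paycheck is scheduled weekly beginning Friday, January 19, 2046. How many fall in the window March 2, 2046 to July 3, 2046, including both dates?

Occurrences land 7·i days after January 19, 2046 for i = 0, 1, 2, …
March 2, 2046 is 42 days after the start; 42 ÷ 7 = 6 remainder 0. First occurrence in the window: #7 on March 2, 2046 (6×7 = 42 days in).
July 3, 2046 is 165 days after the start; 165 ÷ 7 = 23 remainder 4. Last occurrence in the window: #24 on June 29, 2046.
Occurrences #7 through #24: 18 in total.

18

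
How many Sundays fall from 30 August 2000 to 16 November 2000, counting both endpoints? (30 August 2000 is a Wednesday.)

11

30 August 2000 is a Wednesday; the first Sunday on or after it is 3 September 2000 (4 days later).
From 3 September 2000 to 16 November 2000: 27 + 31 + 16 = 74 days (rest of September, October, November).
74 ÷ 7 = 10 full weeks with remainder 4, so 10 more Sundays after the first → 11.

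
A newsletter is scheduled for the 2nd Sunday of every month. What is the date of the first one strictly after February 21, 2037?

February 2037 starts on a Sunday; its first Sunday is the 1st, so the 2nd Sunday is the 8th — February 8, 2037.
That is not after February 21, 2037, so look at March 2037.
March 2037 starts on a Sunday; its first Sunday is the 1st, so the 2nd Sunday is the 8th — March 8, 2037.

March 8, 2037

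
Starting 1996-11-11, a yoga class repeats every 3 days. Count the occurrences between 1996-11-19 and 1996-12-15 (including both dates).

Occurrences land 3·i days after 1996-11-11 for i = 0, 1, 2, …
1996-11-19 is 8 days after the start; 8 ÷ 3 = 2 remainder 2; since the remainder is 2, round up to i = 3. First occurrence in the window: #4 on 1996-11-20 (3×3 = 9 days in).
1996-12-15 is 34 days after the start; 34 ÷ 3 = 11 remainder 1. Last occurrence in the window: #12 on 1996-12-14.
Occurrences #4 through #12: 9 in total.

9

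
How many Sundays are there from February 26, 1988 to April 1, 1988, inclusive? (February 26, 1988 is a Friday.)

February 26, 1988 is a Friday; the first Sunday on or after it is February 28, 1988 (2 days later).
From February 28, 1988 to April 1, 1988: 1 + 31 + 1 = 33 days (rest of February, March, April).
33 ÷ 7 = 4 full weeks with remainder 5, so 4 more Sundays after the first → 5.

5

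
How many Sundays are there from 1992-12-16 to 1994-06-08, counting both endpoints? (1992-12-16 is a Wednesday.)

1992-12-16 is a Wednesday; the first Sunday on or after it is 1992-12-20 (4 days later).
From 1992-12-20 to 1994-06-08: 11 + 365 + 159 = 535 days (rest of 1992, 1993, to 1994-06-08 in 1994).
535 ÷ 7 = 76 full weeks with remainder 3, so 76 more Sundays after the first → 77.

77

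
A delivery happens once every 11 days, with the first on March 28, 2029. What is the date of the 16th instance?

September 9, 2029

The 16th occurrence is 15 intervals after the first: 15 × 11 = 165 days after March 28, 2029.
March has 31 days — 3 days to the end of March leaves 162.
April has 30 days (132 left).
May has 31 days (101 left).
June has 30 days (71 left).
July has 31 days (40 left).
August has 31 days (9 left).
9 days into September → September 9, 2029.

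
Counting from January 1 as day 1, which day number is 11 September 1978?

254

Days in months before September: 31 + 28 + 31 + 30 + 31 + 30 + 31 + 31 = 243.
Plus 11 days into September → day 254.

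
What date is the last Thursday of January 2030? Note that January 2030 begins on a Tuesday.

January 2030 begins on a Tuesday, so the first Thursday is January 3 (2 days later).
January 2030 has 31 days. Adding weeks: 3, 10, 17, 24, 31 — the last one ≤ 31 is the 31st.

January 31, 2030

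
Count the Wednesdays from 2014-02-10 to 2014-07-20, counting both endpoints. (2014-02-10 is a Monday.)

23

2014-02-10 is a Monday; the first Wednesday on or after it is 2014-02-12 (2 days later).
From 2014-02-12 to 2014-07-20: 16 + 31 + 30 + 31 + 30 + 20 = 158 days (rest of February, March, April, May, June, July).
158 ÷ 7 = 22 full weeks with remainder 4, so 22 more Wednesdays after the first → 23.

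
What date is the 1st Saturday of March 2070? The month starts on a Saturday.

1 March 2070

March 2070 begins on a Saturday, so the first Saturday is March 1.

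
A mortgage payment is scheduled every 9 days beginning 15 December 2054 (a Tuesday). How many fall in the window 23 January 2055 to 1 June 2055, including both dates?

14

Occurrences land 9·i days after 15 December 2054 for i = 0, 1, 2, …
23 January 2055 is 39 days after the start; 39 ÷ 9 = 4 remainder 3; since the remainder is 3, round up to i = 5. First occurrence in the window: #6 on 29 January 2055 (5×9 = 45 days in).
1 June 2055 is 168 days after the start; 168 ÷ 9 = 18 remainder 6. Last occurrence in the window: #19 on 26 May 2055.
Occurrences #6 through #19: 14 in total.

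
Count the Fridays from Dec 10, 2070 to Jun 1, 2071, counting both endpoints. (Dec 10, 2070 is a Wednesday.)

25

Dec 10, 2070 is a Wednesday; the first Friday on or after it is Dec 12, 2070 (2 days later).
From Dec 12, 2070 to Jun 1, 2071: 19 + 31 + 28 + 31 + 30 + 31 + 1 = 171 days (rest of Dec, Jan, Feb, Mar, Apr, May, Jun).
171 ÷ 7 = 24 full weeks with remainder 3, so 24 more Fridays after the first → 25.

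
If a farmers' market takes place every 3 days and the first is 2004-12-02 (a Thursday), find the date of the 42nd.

2005-04-04

The 42nd occurrence is 41 intervals after the first: 41 × 3 = 123 days after 2004-12-02.
December has 31 days — 29 days to the end of December leaves 94.
January has 31 days (63 left).
February has 28 days (35 left).
March has 31 days (4 left).
4 days into April → 2005-04-04.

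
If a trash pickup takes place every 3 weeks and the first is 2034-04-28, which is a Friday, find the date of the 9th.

2034-10-13

The 9th occurrence is 8 intervals after the first: 8 × 21 = 168 days after 2034-04-28.
April has 30 days — 2 days to the end of April leaves 166.
May has 31 days (135 left).
June has 30 days (105 left).
July has 31 days (74 left).
August has 31 days (43 left).
September has 30 days (13 left).
13 days into October → 2034-10-13.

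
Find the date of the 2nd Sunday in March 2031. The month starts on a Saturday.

March 9, 2031

March 2031 begins on a Saturday, so the first Sunday is March 2 (1 day later).
The 2nd Sunday is 1 weeks later: 2 + 7 = 9.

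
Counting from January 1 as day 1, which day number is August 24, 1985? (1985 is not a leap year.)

Days in months before August: 31 + 28 + 31 + 30 + 31 + 30 + 31 = 212.
Plus 24 days into August → day 236.

236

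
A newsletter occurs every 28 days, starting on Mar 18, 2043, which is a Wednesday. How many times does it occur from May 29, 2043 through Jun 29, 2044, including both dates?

14

Occurrences land 28·i days after Mar 18, 2043 for i = 0, 1, 2, …
May 29, 2043 is 72 days after the start; 72 ÷ 28 = 2 remainder 16; since the remainder is 16, round up to i = 3. First occurrence in the window: #4 on Jun 10, 2043 (3×28 = 84 days in).
Jun 29, 2044 is 469 days after the start; 469 ÷ 28 = 16 remainder 21. Last occurrence in the window: #17 on Jun 8, 2044.
Occurrences #4 through #17: 14 in total.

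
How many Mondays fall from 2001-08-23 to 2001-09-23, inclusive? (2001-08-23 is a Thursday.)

2001-08-23 is a Thursday; the first Monday on or after it is 2001-08-27 (4 days later).
From 2001-08-27 to 2001-09-23: 4 + 23 = 27 days (rest of August, September).
27 ÷ 7 = 3 full weeks with remainder 6, so 3 more Mondays after the first → 4.

4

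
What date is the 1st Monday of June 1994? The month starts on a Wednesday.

June 6, 1994

June 1994 begins on a Wednesday, so the first Monday is June 6 (5 days later).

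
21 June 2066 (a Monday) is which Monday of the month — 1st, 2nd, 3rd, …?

Day 21 falls in week ⌈21/7⌉ of the month.
Days 1–7 hold the 1st Monday, 8–14 the 2nd, 15–21 the 3rd, 22–28 the 4th, 29–31 the 5th.
21 is in the range for the 3rd.

3rd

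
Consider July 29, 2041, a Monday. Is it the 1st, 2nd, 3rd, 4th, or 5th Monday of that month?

Day 29 falls in week ⌈29/7⌉ of the month.
Days 1–7 hold the 1st Monday, 8–14 the 2nd, 15–21 the 3rd, 22–28 the 4th, 29–31 the 5th.
29 is in the range for the 5th.

5th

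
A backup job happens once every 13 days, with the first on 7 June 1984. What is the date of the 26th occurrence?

28 April 1985

The 26th occurrence is 25 intervals after the first: 25 × 13 = 325 days after 7 June 1984.
June has 30 days — 23 days to the end of June leaves 302.
July has 31 days (271 left).
August has 31 days (240 left).
September has 30 days (210 left).
October has 31 days (179 left).
November has 30 days (149 left).
December has 31 days (118 left).
January has 31 days (87 left).
February has 28 days (59 left).
March has 31 days (28 left).
28 days into April → 28 April 1985.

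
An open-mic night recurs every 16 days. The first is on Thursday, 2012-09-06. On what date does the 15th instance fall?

The 15th occurrence is 14 intervals after the first: 14 × 16 = 224 days after 2012-09-06.
September has 30 days — 24 days to the end of September leaves 200.
October has 31 days (169 left).
November has 30 days (139 left).
December has 31 days (108 left).
January has 31 days (77 left).
February has 28 days (49 left).
March has 31 days (18 left).
18 days into April → 2013-04-18.

2013-04-18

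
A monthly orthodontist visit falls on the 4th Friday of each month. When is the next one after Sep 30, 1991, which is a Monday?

Sep 1991 starts on a Sunday; its first Friday is the 6th, so the 4th Friday is the 27th — Sep 27, 1991.
That is not after Sep 30, 1991, so look at Oct 1991.
Oct 1991 starts on a Tuesday; its first Friday is the 4th, so the 4th Friday is the 25th — Oct 25, 1991.

Oct 25, 1991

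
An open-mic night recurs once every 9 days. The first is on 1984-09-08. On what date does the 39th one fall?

1985-08-16

The 39th occurrence is 38 intervals after the first: 38 × 9 = 342 days after 1984-09-08.
September has 30 days — 22 days to the end of September leaves 320.
October has 31 days (289 left).
November has 30 days (259 left).
December has 31 days (228 left).
January has 31 days (197 left).
February has 28 days (169 left).
March has 31 days (138 left).
April has 30 days (108 left).
May has 31 days (77 left).
June has 30 days (47 left).
July has 31 days (16 left).
16 days into August → 1985-08-16.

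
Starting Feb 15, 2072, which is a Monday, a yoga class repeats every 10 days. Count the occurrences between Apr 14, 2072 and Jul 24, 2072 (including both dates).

Occurrences land 10·i days after Feb 15, 2072 for i = 0, 1, 2, …
Apr 14, 2072 is 59 days after the start; 59 ÷ 10 = 5 remainder 9; since the remainder is 9, round up to i = 6. First occurrence in the window: #7 on Apr 15, 2072 (6×10 = 60 days in).
Jul 24, 2072 is 160 days after the start; 160 ÷ 10 = 16 remainder 0. Last occurrence in the window: #17 on Jul 24, 2072.
Occurrences #7 through #17: 11 in total.

11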